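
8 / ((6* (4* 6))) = 1 / 18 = 0.06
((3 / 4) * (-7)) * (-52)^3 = 738192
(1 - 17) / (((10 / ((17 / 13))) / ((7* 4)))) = -3808 / 65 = -58.58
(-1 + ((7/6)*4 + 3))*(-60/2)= -200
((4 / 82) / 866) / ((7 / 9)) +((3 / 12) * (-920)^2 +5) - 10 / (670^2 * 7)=1180443823216207 / 5578525190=211605.00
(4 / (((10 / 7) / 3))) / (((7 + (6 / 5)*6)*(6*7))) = 1 / 71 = 0.01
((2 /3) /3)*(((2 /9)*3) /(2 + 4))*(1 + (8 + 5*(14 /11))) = 338 /891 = 0.38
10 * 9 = 90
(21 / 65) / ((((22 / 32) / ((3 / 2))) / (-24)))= -12096 / 715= -16.92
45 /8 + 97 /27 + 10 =4151 /216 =19.22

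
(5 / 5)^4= 1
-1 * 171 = -171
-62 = -62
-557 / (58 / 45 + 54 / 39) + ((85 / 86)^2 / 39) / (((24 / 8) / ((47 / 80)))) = -208.34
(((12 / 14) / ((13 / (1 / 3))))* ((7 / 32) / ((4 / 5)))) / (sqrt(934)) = 5* sqrt(934) / 777088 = 0.00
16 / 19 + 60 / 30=2.84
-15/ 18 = -5/ 6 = -0.83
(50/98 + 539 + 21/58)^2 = 2354128656489/8076964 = 291462.07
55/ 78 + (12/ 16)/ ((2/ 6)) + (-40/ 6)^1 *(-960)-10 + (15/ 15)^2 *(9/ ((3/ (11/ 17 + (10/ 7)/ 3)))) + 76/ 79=6397.29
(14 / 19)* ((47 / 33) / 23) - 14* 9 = -1816388 / 14421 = -125.95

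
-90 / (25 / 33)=-594 / 5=-118.80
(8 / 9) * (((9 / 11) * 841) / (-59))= -6728 / 649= -10.37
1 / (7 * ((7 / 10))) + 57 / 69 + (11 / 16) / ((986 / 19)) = 18551479 / 17779552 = 1.04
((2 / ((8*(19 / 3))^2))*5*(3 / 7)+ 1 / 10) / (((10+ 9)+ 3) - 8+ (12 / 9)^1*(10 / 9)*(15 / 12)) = 1109889 / 173048960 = 0.01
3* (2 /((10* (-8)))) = -0.08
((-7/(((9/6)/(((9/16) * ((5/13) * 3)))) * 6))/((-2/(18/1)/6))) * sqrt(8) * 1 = 2835 * sqrt(2)/52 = 77.10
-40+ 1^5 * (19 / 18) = -701 / 18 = -38.94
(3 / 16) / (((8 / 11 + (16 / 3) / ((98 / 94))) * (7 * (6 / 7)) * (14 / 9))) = 2079 / 604672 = 0.00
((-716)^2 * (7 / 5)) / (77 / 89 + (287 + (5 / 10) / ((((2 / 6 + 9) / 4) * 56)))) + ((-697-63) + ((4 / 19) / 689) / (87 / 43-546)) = 17767363225015623244 / 10251120118974345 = 1733.21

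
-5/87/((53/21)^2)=-735/81461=-0.01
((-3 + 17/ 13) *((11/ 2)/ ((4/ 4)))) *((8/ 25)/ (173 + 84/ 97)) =-93896/ 5481125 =-0.02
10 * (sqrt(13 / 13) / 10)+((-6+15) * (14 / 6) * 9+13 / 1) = 203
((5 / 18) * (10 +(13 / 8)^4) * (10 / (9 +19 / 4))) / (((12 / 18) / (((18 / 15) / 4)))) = 1.54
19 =19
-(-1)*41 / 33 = 41 / 33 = 1.24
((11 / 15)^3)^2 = 1771561 / 11390625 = 0.16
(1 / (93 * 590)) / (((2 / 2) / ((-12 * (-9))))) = 18 / 9145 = 0.00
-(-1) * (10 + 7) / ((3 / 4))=68 / 3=22.67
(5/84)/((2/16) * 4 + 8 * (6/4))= 1/210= 0.00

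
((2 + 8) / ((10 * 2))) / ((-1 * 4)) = -1 / 8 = -0.12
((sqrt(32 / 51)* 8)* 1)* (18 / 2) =96* sqrt(102) / 17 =57.03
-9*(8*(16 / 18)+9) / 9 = -145 / 9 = -16.11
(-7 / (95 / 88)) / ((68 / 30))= -924 / 323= -2.86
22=22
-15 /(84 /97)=-485 /28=-17.32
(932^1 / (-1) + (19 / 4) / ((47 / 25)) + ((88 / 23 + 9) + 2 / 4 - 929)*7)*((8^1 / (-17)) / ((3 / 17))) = 63469322 / 3243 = 19571.18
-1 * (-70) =70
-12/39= -4/13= -0.31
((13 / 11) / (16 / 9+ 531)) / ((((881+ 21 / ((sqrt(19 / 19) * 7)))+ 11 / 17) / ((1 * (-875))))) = -5525 / 2518197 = -0.00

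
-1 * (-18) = 18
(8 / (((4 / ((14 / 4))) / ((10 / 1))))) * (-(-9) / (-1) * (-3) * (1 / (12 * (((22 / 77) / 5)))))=2756.25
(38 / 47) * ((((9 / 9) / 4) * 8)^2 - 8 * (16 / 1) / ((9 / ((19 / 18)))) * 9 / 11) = -31160 / 4653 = -6.70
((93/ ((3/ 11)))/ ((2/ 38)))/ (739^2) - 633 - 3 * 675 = -1451583139/ 546121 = -2657.99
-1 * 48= -48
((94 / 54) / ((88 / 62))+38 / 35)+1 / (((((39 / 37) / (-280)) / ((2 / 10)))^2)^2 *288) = 27665.87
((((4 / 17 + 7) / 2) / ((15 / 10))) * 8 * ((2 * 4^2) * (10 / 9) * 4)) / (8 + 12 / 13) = 307.52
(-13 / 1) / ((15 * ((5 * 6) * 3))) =-0.01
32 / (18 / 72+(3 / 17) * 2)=2176 / 41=53.07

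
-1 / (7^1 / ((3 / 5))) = -3 / 35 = -0.09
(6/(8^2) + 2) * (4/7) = 67/56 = 1.20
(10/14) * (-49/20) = -7/4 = -1.75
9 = 9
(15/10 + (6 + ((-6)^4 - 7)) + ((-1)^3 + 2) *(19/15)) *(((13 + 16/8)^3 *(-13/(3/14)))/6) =-88572575/2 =-44286287.50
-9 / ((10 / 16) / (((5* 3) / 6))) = -36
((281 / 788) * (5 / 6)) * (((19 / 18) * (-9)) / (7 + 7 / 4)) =-5339 / 16548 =-0.32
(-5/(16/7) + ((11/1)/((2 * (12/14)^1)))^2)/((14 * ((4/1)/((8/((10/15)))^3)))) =1203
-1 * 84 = -84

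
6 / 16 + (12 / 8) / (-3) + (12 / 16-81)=-80.38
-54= -54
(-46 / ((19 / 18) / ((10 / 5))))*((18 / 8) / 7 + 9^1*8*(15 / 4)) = -3133566 / 133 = -23560.65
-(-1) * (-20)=-20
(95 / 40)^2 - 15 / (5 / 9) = -1367 / 64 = -21.36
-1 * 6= -6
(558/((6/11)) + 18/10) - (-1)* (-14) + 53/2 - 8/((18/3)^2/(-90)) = 10573/10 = 1057.30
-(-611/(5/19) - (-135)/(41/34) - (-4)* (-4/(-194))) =43941203/19885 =2209.77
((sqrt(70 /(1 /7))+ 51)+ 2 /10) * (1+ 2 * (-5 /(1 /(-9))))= 637 * sqrt(10)+ 23296 /5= 6673.57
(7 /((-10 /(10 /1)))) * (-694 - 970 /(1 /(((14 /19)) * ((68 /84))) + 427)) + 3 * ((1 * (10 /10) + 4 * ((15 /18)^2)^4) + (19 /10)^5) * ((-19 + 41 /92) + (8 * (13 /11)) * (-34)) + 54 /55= -524362586161871551 /23460386400000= -22350.98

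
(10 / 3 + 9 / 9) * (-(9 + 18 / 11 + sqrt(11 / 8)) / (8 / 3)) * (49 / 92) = -74529 / 8096- 637 * sqrt(22) / 2944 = -10.22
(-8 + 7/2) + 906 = 1803/2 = 901.50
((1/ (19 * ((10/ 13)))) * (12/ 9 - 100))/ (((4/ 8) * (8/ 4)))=-1924/ 285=-6.75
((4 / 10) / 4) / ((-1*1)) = -1 / 10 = -0.10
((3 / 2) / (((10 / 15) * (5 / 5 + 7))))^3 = 729 / 32768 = 0.02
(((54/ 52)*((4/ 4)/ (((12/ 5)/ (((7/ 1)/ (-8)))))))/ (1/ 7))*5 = -13.25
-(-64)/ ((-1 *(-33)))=64/ 33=1.94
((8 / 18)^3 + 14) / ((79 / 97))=12610 / 729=17.30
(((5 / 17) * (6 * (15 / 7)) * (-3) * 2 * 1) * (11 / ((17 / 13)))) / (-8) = 96525 / 4046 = 23.86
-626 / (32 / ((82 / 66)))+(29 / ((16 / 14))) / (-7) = -14747 / 528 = -27.93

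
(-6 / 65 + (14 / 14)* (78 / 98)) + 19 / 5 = 14344 / 3185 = 4.50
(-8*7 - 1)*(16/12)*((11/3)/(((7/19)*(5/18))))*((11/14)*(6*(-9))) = 28305288/245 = 115531.79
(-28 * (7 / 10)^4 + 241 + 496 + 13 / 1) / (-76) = -1858193 / 190000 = -9.78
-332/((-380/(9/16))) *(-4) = -747/380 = -1.97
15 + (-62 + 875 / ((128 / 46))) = 267.45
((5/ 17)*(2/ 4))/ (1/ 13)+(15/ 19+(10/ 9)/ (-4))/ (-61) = 337520/ 177327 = 1.90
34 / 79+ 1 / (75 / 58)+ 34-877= -4987643 / 5925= -841.80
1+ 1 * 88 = 89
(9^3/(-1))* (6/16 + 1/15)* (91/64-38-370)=335124459/2560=130907.99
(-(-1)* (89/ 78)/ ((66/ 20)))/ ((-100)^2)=89/ 2574000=0.00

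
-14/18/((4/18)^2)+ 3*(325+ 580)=10797/4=2699.25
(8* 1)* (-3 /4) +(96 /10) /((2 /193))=4602 /5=920.40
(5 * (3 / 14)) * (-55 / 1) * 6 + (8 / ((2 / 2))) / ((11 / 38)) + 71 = -19630 / 77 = -254.94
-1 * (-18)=18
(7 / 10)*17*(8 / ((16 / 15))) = 357 / 4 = 89.25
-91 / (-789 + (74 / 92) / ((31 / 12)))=64883 / 562335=0.12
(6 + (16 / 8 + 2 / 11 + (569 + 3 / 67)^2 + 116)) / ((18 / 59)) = 1061790.68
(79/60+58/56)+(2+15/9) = 632/105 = 6.02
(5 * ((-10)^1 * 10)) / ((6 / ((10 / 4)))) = -625 / 3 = -208.33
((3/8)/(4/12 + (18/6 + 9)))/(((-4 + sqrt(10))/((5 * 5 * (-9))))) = 8.17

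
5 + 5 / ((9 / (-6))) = 5 / 3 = 1.67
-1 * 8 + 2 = -6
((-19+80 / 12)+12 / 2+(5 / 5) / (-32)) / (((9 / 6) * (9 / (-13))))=7943 / 1296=6.13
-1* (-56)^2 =-3136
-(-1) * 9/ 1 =9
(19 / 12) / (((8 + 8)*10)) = 19 / 1920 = 0.01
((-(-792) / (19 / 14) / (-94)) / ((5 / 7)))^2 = 1506060864 / 19936225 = 75.54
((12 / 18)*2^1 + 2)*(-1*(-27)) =90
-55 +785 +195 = 925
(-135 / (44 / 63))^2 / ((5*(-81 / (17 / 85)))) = -35721 / 1936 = -18.45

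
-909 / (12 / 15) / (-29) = 4545 / 116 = 39.18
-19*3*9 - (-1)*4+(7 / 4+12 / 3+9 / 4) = -501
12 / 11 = 1.09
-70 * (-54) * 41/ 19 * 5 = 774900/ 19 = 40784.21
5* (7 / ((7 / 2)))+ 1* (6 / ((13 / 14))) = 214 / 13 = 16.46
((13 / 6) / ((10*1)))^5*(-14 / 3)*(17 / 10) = -44183867 / 11664000000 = -0.00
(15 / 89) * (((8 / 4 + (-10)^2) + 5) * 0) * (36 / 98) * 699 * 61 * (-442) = 0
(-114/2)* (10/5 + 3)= -285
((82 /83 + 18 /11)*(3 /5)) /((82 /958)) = 3443052 /187165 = 18.40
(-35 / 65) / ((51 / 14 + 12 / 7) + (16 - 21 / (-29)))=-0.02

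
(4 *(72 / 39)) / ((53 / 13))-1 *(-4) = 308 / 53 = 5.81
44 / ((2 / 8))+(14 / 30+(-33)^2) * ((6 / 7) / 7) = 75804 / 245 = 309.40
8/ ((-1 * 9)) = -0.89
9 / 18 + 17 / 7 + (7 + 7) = 237 / 14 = 16.93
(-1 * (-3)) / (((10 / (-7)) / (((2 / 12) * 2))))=-7 / 10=-0.70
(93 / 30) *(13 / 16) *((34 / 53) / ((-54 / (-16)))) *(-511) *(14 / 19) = -24506027 / 135945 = -180.26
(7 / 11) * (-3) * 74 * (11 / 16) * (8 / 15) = -259 / 5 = -51.80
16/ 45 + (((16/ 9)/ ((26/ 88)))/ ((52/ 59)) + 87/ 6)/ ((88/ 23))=7936759/ 1338480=5.93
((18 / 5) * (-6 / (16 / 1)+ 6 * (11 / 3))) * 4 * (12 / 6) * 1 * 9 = 28026 / 5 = 5605.20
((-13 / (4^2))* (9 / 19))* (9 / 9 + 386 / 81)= -6071 / 2736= -2.22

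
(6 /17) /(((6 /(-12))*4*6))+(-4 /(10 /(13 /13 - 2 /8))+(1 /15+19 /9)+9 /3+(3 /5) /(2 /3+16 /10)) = 7823 /1530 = 5.11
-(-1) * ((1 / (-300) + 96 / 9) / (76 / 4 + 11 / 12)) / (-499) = -3199 / 2981525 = -0.00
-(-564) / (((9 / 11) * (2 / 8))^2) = 363968 / 27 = 13480.30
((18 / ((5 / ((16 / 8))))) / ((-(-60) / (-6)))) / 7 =-18 / 175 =-0.10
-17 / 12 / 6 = -17 / 72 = -0.24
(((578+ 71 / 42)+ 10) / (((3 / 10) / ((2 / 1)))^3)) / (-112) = -6191750 / 3969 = -1560.03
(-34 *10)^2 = 115600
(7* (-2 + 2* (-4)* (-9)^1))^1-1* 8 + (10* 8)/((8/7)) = 552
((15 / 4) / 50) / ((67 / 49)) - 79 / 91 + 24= 5654777 / 243880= 23.19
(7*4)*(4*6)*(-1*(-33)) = 22176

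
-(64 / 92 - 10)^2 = -45796 / 529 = -86.57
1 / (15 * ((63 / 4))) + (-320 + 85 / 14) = -593317 / 1890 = -313.92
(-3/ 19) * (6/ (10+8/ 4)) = -3/ 38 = -0.08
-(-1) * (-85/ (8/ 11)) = -935/ 8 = -116.88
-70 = -70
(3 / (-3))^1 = -1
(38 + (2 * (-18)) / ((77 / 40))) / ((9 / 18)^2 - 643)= -5944 / 197967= -0.03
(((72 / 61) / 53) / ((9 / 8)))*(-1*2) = -128 / 3233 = -0.04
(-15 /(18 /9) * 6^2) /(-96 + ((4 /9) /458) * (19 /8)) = 445176 /158281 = 2.81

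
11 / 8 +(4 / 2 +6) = 75 / 8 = 9.38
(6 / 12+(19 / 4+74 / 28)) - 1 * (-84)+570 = 18533 / 28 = 661.89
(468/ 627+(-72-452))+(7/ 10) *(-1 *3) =-1097989/ 2090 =-525.35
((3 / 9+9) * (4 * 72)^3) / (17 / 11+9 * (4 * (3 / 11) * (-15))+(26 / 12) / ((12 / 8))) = -5518098432 / 3571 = -1545252.99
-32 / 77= -0.42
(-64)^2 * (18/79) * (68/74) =2506752/2923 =857.60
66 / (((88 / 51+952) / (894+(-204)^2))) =7154433 / 2432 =2941.79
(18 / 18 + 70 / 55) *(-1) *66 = -150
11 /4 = 2.75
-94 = -94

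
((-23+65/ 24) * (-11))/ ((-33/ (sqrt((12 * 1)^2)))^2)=974/ 33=29.52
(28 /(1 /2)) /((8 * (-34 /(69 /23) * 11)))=-21 /374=-0.06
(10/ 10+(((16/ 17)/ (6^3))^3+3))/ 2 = 193405162/ 96702579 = 2.00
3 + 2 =5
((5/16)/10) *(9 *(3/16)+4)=91/512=0.18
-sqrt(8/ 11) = -2*sqrt(22)/ 11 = -0.85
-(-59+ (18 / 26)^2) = 9890 / 169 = 58.52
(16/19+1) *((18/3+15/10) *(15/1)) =7875/38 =207.24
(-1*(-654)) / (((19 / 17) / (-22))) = -244596 / 19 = -12873.47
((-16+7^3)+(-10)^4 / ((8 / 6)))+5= 7832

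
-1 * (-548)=548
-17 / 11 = -1.55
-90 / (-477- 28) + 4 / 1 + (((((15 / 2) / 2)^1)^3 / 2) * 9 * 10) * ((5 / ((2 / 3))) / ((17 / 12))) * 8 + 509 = 693796383 / 6868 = 101018.69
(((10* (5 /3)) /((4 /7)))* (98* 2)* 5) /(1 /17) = 1457750 /3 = 485916.67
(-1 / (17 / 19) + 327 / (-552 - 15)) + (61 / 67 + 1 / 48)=-2628323 / 3444336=-0.76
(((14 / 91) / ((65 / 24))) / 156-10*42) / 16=-288356 / 10985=-26.25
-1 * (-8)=8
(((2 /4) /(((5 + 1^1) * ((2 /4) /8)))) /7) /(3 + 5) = 1 /42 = 0.02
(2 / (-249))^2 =4 / 62001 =0.00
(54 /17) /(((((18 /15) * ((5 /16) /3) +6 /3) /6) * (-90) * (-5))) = 0.02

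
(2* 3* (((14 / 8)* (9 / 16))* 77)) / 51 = 4851 / 544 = 8.92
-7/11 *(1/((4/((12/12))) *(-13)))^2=-7/29744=-0.00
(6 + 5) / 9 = 11 / 9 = 1.22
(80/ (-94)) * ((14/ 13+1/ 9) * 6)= -11120/ 1833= -6.07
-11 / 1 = -11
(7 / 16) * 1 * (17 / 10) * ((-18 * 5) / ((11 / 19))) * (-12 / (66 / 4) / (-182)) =-2907 / 6292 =-0.46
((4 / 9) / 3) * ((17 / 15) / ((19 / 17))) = 1156 / 7695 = 0.15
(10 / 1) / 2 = 5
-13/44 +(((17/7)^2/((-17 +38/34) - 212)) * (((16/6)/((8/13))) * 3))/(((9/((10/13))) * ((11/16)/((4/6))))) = -36458783/112756644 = -0.32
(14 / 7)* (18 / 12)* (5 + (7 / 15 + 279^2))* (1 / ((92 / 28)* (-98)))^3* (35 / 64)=-1167697 / 305245696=-0.00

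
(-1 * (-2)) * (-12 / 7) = -24 / 7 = -3.43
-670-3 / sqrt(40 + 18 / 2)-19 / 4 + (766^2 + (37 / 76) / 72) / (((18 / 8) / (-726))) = -679874262577 / 3591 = -189327280.03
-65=-65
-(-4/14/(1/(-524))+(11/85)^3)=-643612317/4298875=-149.72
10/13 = 0.77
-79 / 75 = -1.05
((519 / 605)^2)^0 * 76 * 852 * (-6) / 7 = -388512 / 7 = -55501.71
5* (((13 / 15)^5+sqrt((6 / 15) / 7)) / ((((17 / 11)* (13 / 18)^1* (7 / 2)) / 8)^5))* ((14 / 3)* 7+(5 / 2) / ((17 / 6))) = 181992972920203247616* sqrt(70) / 1054383327239848333+748942275391782912 / 253550076364375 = 4397.95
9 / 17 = 0.53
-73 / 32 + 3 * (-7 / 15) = -589 / 160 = -3.68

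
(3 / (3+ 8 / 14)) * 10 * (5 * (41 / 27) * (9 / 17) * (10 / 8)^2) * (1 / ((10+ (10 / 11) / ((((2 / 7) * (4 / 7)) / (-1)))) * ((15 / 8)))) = 12628 / 1989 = 6.35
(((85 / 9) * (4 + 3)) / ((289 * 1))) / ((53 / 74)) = 2590 / 8109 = 0.32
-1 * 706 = -706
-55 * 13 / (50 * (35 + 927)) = -11 / 740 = -0.01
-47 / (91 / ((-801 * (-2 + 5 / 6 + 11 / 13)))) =-313725 / 2366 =-132.60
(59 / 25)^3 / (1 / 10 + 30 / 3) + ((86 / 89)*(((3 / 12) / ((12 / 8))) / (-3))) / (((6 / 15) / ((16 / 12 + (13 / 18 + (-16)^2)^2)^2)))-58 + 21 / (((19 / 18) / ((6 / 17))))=-9994794308230026602805757 / 17144564190300000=-582971616.97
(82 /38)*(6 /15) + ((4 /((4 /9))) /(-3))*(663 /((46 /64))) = -6044674 /2185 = -2766.44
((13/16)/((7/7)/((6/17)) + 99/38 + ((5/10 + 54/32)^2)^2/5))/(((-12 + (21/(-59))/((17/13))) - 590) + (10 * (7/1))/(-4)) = -2029494272/15508995192985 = -0.00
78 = 78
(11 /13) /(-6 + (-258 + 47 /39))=-33 /10249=-0.00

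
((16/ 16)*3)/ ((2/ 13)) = 19.50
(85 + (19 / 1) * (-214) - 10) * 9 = -35919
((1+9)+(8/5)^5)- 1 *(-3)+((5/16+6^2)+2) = 3089913/50000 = 61.80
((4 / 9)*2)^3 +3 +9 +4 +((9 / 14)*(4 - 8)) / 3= 80858 / 5103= 15.85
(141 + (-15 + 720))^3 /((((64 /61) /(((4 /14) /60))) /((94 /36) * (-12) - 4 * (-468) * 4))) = 1147557383991 /56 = 20492096142.70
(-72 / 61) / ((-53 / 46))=3312 / 3233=1.02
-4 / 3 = -1.33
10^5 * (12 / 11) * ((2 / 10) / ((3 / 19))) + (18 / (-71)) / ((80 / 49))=138181.66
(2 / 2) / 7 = 1 / 7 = 0.14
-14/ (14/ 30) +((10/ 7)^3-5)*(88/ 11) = -16010/ 343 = -46.68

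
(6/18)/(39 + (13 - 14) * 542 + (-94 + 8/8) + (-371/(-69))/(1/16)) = -23/35188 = -0.00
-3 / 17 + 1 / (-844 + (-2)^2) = -2537 / 14280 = -0.18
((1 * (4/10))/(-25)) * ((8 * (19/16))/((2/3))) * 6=-171/125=-1.37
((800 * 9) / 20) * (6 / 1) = 2160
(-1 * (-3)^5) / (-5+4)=-243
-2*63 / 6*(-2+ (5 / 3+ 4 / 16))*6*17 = 357 / 2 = 178.50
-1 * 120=-120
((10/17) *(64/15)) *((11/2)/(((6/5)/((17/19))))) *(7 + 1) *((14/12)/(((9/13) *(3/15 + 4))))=457600/13851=33.04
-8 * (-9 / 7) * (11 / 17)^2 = 8712 / 2023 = 4.31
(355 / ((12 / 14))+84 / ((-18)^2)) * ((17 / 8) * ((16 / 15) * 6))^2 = 51740248 / 675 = 76652.22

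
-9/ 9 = -1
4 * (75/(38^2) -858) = -1238877/361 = -3431.79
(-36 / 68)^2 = 81 / 289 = 0.28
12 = 12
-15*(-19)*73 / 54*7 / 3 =48545 / 54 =898.98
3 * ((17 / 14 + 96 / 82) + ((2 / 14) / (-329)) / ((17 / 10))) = 22967991 / 3210382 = 7.15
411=411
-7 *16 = -112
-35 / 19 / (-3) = 0.61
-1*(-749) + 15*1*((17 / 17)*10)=899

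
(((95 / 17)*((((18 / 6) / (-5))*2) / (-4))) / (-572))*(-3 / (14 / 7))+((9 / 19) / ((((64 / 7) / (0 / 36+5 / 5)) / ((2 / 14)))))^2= 16000047 / 3594612736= 0.00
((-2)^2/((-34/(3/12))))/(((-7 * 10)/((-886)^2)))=196249/595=329.83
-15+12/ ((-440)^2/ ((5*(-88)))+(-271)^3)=-99514759/ 6634317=-15.00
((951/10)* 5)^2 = 904401/4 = 226100.25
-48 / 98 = -24 / 49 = -0.49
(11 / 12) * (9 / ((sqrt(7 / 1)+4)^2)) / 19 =253 / 2052 -22 * sqrt(7) / 513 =0.01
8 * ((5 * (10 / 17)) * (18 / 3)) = 2400 / 17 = 141.18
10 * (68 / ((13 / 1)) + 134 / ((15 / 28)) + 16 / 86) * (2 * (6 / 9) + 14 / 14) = 29999032 / 5031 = 5962.84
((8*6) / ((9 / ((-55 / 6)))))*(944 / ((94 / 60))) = -4153600 / 141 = -29458.16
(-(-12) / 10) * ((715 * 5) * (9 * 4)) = 154440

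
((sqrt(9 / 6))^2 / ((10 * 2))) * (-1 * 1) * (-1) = 3 / 40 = 0.08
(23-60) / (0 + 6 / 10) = -185 / 3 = -61.67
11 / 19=0.58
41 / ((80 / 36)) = 369 / 20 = 18.45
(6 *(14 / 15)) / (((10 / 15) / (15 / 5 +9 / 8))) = 693 / 20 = 34.65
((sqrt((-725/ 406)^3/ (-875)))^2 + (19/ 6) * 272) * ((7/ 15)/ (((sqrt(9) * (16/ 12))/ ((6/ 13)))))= 49633847/ 1070160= 46.38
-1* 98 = -98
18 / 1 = 18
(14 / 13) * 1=14 / 13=1.08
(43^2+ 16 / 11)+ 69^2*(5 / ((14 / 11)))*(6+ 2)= 11664105 / 77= 151481.88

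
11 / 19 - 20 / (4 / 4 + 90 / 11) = -3069 / 1919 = -1.60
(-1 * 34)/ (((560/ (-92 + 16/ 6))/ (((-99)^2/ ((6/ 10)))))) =1240371/ 14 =88597.93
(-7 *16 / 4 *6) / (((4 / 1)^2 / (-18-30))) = 504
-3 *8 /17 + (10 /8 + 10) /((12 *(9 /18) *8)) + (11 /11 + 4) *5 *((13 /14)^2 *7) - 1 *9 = 140.72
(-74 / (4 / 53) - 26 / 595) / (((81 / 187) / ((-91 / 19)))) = 2927353 / 270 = 10842.05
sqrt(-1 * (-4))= 2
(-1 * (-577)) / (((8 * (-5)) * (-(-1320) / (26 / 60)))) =-7501 / 1584000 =-0.00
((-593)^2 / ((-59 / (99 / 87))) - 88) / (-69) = 11754985 / 118059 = 99.57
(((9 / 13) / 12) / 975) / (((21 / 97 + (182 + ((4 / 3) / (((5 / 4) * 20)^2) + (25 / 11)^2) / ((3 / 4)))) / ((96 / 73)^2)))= 6084460800 / 11243933388522367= 0.00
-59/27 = -2.19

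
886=886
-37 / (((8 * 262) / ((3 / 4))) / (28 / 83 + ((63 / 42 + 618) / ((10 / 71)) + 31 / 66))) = -8916678137 / 153091840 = -58.24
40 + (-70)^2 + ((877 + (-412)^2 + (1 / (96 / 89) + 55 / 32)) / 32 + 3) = 10274.99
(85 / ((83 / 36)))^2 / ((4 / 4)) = 9363600 / 6889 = 1359.21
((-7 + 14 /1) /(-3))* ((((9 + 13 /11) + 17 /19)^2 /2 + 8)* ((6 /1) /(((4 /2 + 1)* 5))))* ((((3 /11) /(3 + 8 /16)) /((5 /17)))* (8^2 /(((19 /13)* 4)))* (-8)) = 342744253696 /228233225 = 1501.73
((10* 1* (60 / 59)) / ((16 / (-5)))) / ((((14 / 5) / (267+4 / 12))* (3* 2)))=-250625 / 4956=-50.57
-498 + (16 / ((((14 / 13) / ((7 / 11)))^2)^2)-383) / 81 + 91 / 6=-1156362263 / 2371842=-487.54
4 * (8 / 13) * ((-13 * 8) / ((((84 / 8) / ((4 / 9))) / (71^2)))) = -10323968 / 189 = -54624.17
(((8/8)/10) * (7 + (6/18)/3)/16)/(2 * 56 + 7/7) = 2/5085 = 0.00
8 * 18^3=46656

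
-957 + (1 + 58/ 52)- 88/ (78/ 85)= -81961/ 78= -1050.78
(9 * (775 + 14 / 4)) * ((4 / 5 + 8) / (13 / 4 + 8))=137016 / 25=5480.64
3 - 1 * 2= 1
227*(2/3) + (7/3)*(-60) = 34/3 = 11.33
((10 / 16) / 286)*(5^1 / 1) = 25 / 2288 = 0.01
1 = 1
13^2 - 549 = -380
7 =7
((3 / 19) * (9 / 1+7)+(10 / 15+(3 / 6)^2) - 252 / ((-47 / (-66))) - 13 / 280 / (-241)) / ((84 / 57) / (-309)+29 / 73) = -476330199237317 / 533503965400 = -892.83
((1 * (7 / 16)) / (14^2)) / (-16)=-1 / 7168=-0.00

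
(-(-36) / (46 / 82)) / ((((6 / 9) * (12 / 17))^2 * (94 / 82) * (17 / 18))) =2314737 / 8648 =267.66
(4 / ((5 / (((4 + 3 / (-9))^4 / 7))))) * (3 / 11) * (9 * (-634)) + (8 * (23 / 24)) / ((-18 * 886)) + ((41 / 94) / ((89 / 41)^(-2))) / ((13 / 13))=-103725965462701 / 3226838580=-32144.76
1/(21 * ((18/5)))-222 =-83911/378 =-221.99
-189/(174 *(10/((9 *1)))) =-567/580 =-0.98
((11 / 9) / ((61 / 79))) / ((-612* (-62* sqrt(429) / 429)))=869* sqrt(429) / 20831256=0.00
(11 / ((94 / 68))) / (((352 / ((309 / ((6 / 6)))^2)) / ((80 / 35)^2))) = 25970832 / 2303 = 11276.96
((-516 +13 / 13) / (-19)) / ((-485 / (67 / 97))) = -6901 / 178771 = -0.04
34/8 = 17/4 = 4.25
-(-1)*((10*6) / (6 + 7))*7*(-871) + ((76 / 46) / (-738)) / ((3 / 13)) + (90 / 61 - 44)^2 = -2494672347031 / 94740381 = -26331.67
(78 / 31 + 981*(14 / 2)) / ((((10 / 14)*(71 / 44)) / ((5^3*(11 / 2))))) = 9018644250 / 2201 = 4097521.24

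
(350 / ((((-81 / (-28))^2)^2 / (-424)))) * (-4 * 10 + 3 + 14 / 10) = 3247252234240 / 43046721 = 75435.53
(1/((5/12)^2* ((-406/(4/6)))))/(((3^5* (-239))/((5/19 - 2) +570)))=57584/622230525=0.00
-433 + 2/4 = -865/2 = -432.50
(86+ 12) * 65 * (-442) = -2815540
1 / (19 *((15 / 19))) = 1 / 15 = 0.07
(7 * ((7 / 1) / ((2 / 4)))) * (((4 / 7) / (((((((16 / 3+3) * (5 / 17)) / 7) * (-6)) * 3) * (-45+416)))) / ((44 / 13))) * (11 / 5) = -1547 / 99375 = -0.02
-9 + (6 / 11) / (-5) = -501 / 55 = -9.11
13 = 13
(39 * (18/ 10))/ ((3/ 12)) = 1404/ 5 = 280.80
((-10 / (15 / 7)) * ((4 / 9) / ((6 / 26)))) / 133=-0.07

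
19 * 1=19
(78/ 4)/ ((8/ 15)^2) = 8775/ 128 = 68.55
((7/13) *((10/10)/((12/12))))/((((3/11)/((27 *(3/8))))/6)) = 6237/52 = 119.94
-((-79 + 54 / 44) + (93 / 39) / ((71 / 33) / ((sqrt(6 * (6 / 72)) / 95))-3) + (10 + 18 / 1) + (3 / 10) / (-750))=1618890030701857 / 32525439017500-6900135 * sqrt(2) / 1182743237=49.76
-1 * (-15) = 15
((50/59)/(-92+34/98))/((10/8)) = -1960/264969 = -0.01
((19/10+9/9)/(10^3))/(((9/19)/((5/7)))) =551/126000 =0.00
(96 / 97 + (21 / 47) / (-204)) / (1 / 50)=7653425 / 155006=49.38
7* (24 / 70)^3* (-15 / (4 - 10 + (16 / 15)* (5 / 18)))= 69984 / 94325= 0.74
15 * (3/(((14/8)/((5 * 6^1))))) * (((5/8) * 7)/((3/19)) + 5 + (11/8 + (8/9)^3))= 5071750/189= 26834.66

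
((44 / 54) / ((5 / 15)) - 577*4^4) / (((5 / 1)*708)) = -664693 / 15930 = -41.73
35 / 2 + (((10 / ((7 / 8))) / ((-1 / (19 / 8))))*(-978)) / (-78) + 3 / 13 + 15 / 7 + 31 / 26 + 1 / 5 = -145174 / 455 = -319.06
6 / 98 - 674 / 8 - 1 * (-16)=-13365 / 196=-68.19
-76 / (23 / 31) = -2356 / 23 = -102.43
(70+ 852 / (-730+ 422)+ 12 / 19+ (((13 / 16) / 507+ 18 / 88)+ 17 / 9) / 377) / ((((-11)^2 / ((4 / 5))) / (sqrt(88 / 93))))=70076942281 * sqrt(2046) / 7261725981510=0.44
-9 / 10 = -0.90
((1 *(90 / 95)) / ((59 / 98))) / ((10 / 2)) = 1764 / 5605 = 0.31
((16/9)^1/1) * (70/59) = 1120/531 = 2.11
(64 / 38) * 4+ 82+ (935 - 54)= 18425 / 19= 969.74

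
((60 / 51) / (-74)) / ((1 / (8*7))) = -560 / 629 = -0.89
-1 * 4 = -4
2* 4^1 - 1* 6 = 2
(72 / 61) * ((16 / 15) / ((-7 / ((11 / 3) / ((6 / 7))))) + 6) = 5776 / 915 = 6.31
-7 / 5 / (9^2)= -7 / 405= -0.02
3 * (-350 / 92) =-11.41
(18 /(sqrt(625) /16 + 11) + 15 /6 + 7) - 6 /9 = 4127 /402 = 10.27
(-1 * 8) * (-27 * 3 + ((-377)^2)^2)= -161605220480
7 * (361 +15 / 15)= 2534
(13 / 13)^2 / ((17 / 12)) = 12 / 17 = 0.71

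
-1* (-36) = 36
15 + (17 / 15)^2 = 3664 / 225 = 16.28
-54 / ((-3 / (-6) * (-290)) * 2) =27 / 145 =0.19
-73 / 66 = -1.11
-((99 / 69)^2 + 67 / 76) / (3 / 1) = -118207 / 120612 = -0.98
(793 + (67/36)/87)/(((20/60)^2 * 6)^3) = 2483743/928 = 2676.45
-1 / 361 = -0.00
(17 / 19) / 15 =17 / 285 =0.06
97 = 97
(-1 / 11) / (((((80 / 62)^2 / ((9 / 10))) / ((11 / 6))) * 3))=-961 / 32000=-0.03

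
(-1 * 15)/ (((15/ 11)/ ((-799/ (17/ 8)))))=4136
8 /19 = 0.42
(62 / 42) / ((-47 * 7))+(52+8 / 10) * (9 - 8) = 1823821 / 34545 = 52.80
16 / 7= 2.29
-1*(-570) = 570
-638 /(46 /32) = -10208 /23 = -443.83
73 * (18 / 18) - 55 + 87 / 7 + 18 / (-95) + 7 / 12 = 245963 / 7980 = 30.82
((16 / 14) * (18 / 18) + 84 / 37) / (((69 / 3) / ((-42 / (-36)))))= 442 / 2553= 0.17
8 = 8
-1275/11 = -115.91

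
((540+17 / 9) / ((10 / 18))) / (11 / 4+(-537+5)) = -19508 / 10585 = -1.84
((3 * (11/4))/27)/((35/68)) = 0.59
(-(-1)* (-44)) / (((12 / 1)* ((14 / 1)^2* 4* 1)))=-11 / 2352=-0.00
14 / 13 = 1.08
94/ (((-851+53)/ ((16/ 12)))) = -188/ 1197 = -0.16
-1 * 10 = -10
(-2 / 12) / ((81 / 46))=-23 / 243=-0.09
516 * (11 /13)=436.62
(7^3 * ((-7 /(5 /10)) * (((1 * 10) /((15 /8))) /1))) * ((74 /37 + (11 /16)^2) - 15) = 2566669 /8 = 320833.62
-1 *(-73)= 73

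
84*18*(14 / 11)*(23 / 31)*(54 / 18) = 1460592 / 341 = 4283.26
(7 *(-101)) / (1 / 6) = -4242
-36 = -36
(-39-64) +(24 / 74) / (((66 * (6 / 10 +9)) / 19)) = -1006009 / 9768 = -102.99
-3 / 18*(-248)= 41.33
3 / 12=1 / 4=0.25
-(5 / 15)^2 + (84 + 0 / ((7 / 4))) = 755 / 9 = 83.89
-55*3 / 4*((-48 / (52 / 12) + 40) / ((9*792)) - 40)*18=2316365 / 78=29696.99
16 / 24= 2 / 3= 0.67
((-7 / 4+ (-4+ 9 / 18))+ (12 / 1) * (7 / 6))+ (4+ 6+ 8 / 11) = 857 / 44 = 19.48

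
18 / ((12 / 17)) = 51 / 2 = 25.50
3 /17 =0.18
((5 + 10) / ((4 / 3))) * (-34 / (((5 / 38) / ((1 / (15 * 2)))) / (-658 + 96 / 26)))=4121157 / 65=63402.42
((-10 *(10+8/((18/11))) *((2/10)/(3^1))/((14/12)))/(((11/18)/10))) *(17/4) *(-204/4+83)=-1457920/77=-18934.03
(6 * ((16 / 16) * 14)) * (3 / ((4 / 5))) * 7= 2205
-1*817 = -817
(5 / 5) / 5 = 1 / 5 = 0.20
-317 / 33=-9.61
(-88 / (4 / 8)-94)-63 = -333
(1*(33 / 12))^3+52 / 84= 28783 / 1344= 21.42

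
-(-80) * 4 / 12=80 / 3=26.67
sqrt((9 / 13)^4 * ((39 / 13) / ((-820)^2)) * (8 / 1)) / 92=0.00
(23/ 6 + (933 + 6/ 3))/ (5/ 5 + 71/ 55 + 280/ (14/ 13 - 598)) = 30052055/ 58317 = 515.32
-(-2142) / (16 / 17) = 18207 / 8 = 2275.88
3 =3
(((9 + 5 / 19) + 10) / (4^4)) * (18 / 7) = 1647 / 8512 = 0.19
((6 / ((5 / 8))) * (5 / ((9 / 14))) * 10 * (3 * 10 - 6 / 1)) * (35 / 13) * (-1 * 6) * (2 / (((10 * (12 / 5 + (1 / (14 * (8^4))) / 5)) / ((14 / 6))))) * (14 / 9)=-7049366732800 / 80511093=-87557.71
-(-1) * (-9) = -9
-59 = -59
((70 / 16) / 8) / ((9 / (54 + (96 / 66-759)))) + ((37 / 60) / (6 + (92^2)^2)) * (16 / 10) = -42.75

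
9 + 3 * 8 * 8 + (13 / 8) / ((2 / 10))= 209.12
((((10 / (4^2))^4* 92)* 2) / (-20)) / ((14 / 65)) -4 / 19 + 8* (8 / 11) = -5453291 / 5992448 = -0.91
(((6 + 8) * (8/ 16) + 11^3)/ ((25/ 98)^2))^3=2121899421750662711808/ 244140625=8691300031490.71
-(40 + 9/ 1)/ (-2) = 49/ 2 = 24.50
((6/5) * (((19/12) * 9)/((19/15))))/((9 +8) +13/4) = 2/3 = 0.67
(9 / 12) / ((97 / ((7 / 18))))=7 / 2328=0.00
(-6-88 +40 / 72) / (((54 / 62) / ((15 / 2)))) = -130355 / 162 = -804.66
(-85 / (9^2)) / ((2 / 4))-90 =-7460 / 81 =-92.10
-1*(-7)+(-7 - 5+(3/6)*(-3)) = -6.50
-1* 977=-977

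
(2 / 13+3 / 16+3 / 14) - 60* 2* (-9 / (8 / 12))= 2359529 / 1456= 1620.56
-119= -119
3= 3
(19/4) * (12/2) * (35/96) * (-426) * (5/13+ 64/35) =-4075329/416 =-9796.46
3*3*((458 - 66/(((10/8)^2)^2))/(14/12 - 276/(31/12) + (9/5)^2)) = -37.87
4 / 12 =1 / 3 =0.33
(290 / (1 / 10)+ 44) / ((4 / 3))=2208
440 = 440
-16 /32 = -1 /2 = -0.50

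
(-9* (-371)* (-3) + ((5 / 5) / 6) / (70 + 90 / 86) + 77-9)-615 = -193638077 / 18330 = -10564.00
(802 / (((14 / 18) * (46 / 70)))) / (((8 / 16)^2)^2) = 577440 / 23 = 25106.09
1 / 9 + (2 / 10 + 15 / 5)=149 / 45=3.31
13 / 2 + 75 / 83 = 1229 / 166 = 7.40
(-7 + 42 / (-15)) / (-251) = 49 / 1255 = 0.04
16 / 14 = 8 / 7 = 1.14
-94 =-94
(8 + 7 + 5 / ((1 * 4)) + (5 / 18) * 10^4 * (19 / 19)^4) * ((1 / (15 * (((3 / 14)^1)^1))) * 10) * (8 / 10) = 563276 / 81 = 6954.02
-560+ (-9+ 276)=-293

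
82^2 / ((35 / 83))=558092 / 35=15945.49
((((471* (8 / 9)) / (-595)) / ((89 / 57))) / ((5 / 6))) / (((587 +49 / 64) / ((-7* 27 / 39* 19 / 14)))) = 261167616 / 43160178425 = 0.01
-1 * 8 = -8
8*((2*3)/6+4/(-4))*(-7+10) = 0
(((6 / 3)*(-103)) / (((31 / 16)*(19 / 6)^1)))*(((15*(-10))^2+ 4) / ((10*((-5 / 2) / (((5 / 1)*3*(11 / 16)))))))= 917893152 / 2945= 311678.49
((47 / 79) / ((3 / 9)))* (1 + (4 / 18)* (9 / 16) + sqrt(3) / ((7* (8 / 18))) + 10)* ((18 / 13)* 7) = 11421* sqrt(3) / 2054 + 790587 / 4108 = 202.08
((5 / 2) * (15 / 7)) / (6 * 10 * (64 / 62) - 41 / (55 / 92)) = -127875 / 158648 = -0.81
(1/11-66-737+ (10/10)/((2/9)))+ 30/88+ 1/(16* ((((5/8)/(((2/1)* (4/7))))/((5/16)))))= -122897/154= -798.03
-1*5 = -5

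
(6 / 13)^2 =36 / 169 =0.21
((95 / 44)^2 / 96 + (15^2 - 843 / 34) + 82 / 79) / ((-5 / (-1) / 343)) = 13808.66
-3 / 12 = -1 / 4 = -0.25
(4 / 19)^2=16 / 361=0.04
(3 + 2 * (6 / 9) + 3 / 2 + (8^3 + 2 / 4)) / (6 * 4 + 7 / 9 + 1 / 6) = 20.78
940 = 940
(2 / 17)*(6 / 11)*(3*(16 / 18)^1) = 32 / 187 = 0.17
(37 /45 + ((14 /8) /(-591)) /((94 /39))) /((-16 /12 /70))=-19155983 /444432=-43.10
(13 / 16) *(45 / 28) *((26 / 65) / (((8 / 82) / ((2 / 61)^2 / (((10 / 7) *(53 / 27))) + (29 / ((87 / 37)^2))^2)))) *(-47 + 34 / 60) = -196019274228703601 / 28659939782400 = -6839.49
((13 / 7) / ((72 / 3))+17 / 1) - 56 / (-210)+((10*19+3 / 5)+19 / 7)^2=1099200059 / 29400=37387.76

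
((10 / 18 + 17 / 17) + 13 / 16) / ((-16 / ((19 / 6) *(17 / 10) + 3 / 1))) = -171523 / 138240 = -1.24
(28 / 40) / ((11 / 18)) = 1.15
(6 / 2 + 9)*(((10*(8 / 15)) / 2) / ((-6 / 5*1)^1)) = -80 / 3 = -26.67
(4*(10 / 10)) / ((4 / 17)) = 17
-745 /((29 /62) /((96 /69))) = -1478080 /667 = -2216.01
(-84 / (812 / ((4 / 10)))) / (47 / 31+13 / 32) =-5952 / 276515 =-0.02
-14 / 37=-0.38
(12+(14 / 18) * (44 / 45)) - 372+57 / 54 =-290129 / 810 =-358.18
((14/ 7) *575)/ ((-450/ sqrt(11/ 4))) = -4.24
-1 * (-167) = 167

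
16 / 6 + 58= 182 / 3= 60.67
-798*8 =-6384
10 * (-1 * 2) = -20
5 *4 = 20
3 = 3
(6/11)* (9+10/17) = 978/187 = 5.23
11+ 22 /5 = 77 /5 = 15.40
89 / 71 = 1.25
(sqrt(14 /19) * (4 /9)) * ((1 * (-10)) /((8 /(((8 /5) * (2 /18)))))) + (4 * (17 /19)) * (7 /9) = 476 /171- 8 * sqrt(266) /1539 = 2.70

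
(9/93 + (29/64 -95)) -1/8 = -187637/1984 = -94.58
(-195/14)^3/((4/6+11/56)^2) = -21354840/5887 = -3627.46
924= 924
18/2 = 9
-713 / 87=-8.20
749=749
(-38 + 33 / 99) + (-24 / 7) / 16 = -1591 / 42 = -37.88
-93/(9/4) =-124/3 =-41.33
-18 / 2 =-9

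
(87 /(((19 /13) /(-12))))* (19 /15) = -4524 /5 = -904.80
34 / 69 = 0.49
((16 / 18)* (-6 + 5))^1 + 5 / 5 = 1 / 9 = 0.11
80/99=0.81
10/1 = 10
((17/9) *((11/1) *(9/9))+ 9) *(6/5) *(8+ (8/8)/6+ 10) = 29212/45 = 649.16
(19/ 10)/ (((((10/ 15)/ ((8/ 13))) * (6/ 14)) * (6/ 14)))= 1862/ 195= 9.55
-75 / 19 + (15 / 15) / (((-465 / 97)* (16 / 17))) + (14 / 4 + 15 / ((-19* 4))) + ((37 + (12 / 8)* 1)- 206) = -23800271 / 141360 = -168.37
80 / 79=1.01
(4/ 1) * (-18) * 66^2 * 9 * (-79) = 222992352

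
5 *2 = 10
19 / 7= 2.71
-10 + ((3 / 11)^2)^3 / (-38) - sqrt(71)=-673193909 / 67319318 - sqrt(71)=-18.43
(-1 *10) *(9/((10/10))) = -90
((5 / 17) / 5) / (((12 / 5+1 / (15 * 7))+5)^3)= 1157625 / 8005486184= 0.00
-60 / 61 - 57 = -3537 / 61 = -57.98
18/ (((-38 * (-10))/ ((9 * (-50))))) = -405/ 19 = -21.32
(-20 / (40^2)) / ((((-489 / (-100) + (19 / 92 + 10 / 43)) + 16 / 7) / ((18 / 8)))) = -311535 / 84347552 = -0.00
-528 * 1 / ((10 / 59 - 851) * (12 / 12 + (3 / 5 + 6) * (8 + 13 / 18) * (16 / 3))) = 467280 / 231936113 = 0.00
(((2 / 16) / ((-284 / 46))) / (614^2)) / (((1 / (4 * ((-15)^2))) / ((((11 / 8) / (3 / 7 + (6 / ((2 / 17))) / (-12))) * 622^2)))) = 38540900475 / 5728077224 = 6.73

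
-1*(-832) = 832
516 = 516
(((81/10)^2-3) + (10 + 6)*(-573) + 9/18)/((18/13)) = -11836357/1800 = -6575.75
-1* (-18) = 18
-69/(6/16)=-184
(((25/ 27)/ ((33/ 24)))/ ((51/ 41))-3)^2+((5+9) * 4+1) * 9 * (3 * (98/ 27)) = 1282991859955/ 229431609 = 5592.04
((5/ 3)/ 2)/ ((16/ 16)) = 0.83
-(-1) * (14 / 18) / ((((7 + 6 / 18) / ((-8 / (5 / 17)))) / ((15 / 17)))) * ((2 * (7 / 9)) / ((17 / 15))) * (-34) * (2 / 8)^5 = 245 / 2112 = 0.12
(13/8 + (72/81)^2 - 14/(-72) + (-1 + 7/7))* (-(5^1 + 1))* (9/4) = -1691/48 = -35.23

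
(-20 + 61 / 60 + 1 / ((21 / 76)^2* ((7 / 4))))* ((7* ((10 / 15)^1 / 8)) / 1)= -709951 / 105840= -6.71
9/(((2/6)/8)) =216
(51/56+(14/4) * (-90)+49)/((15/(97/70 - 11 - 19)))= 5946907/11760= 505.69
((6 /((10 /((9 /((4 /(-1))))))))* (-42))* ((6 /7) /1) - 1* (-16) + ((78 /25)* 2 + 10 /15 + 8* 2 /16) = 5438 /75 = 72.51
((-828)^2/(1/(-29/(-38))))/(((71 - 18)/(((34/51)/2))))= 3313656/1007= 3290.62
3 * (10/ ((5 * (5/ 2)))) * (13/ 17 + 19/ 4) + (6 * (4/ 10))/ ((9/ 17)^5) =70.94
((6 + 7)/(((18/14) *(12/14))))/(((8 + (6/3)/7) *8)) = 4459/25056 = 0.18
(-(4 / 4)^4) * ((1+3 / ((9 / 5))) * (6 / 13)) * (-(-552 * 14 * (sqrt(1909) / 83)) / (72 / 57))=-97888 * sqrt(1909) / 1079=-3963.79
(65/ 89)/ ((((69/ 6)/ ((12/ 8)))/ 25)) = 4875/ 2047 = 2.38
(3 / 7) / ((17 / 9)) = 27 / 119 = 0.23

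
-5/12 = -0.42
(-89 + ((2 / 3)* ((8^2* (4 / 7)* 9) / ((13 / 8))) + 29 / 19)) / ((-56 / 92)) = -945645 / 12103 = -78.13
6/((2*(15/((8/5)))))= 0.32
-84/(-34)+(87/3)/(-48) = 1523/816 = 1.87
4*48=192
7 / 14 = 1 / 2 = 0.50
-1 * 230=-230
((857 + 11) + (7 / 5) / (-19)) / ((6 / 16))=659624 / 285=2314.47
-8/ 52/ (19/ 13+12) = -2/ 175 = -0.01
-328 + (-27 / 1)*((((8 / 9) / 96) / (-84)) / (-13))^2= -168967378945 / 515144448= -328.00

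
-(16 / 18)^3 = -512 / 729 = -0.70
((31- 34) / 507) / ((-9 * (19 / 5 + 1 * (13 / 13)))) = 5 / 36504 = 0.00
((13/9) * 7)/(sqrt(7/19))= 13 * sqrt(133)/9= 16.66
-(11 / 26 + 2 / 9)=-151 / 234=-0.65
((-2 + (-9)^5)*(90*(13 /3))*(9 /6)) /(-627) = 11514945 /209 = 55095.43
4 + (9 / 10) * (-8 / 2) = 2 / 5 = 0.40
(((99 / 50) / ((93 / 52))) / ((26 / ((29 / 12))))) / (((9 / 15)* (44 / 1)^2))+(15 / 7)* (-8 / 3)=-13094197 / 2291520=-5.71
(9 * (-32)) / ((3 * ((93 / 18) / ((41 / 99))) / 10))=-26240 / 341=-76.95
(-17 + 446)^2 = 184041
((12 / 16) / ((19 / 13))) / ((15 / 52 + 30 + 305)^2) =26364 / 5775605275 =0.00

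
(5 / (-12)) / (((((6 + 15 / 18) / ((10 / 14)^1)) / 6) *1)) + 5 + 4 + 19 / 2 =18.24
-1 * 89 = -89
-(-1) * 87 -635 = -548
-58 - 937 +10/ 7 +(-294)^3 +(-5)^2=-177892068/ 7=-25413152.57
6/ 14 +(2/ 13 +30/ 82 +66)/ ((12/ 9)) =750951/ 14924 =50.32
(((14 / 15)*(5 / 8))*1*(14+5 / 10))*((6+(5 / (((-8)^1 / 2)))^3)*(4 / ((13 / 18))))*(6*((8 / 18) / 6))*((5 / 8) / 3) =262885 / 14976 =17.55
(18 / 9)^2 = 4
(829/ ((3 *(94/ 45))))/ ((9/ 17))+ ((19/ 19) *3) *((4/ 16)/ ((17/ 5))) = 2397925/ 9588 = 250.10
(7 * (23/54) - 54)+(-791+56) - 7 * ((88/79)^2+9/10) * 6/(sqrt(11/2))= -42445/54 - 2805789 * sqrt(22)/343255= -824.36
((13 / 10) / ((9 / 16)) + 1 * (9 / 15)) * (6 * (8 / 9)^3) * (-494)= -6060.09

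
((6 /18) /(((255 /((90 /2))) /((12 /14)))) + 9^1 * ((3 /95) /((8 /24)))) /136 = 10209 /1537480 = 0.01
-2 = -2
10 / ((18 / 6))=10 / 3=3.33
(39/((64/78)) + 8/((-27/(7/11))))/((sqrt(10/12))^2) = 56.81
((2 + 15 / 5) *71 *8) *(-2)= -5680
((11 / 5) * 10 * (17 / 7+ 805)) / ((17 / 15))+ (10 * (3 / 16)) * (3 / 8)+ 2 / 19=2268151537 / 144704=15674.42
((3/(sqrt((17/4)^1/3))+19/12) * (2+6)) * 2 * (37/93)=2812/279+1184 * sqrt(51)/527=26.12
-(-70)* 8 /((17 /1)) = 560 /17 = 32.94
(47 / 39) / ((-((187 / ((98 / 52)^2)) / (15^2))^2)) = -4572207793125 / 207739918672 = -22.01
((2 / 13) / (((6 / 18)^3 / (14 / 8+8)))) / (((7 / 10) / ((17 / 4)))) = 6885 / 28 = 245.89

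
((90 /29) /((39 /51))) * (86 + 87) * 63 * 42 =700369740 /377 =1857744.67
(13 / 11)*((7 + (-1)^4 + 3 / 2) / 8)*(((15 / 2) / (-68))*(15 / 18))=-6175 / 47872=-0.13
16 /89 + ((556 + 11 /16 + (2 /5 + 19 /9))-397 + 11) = 11110087 /64080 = 173.38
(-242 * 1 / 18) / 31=-121 / 279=-0.43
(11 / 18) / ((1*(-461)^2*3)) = 11 / 11476134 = 0.00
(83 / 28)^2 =6889 / 784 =8.79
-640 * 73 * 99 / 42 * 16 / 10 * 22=-27134976 / 7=-3876425.14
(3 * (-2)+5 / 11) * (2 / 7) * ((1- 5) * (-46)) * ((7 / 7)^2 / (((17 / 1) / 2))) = -44896 / 1309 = -34.30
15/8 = 1.88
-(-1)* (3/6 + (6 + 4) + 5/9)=199/18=11.06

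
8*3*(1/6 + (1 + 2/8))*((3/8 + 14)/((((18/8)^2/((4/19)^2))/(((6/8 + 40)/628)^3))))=8466610385/7242210637632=0.00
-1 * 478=-478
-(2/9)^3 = -8/729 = -0.01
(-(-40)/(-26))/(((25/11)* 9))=-44/585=-0.08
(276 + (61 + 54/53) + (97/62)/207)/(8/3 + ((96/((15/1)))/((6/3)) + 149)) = 2.18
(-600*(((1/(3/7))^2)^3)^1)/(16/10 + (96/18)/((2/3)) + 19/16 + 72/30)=-376476800/51273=-7342.59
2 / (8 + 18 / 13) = 13 / 61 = 0.21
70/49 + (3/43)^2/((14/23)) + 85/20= 294405/51772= 5.69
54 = 54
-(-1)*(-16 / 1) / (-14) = 8 / 7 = 1.14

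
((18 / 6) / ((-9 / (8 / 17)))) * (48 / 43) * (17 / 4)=-32 / 43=-0.74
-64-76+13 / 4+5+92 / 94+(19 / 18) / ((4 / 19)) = -125.76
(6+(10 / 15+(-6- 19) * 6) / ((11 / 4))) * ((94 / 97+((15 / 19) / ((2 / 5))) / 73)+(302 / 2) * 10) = -324040921367 / 4439787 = -72985.69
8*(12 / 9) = 32 / 3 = 10.67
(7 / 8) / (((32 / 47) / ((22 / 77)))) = 47 / 128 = 0.37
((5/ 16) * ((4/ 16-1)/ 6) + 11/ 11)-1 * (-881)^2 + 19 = -99346053/ 128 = -776141.04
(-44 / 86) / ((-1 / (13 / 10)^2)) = 1859 / 2150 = 0.86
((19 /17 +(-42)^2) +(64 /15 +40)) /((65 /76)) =35065868 /16575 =2115.59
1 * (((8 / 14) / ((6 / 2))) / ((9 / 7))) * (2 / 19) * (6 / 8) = 2 / 171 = 0.01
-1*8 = -8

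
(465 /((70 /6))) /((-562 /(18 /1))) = -2511 /1967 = -1.28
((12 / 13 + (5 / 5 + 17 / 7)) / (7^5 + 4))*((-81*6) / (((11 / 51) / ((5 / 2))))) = -2230740 / 1529801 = -1.46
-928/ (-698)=464/ 349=1.33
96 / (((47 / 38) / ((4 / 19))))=768 / 47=16.34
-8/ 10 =-4/ 5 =-0.80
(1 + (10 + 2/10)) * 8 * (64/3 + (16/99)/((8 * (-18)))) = 1911.37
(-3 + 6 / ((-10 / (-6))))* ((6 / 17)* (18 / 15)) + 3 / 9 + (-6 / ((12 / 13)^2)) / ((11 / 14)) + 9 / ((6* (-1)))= -553969 / 56100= -9.87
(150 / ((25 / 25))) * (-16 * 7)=-16800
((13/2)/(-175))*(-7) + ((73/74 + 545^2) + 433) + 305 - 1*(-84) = 275509628/925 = 297848.25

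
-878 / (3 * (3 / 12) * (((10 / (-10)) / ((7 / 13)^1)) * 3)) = 24584 / 117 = 210.12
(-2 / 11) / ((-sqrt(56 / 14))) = 1 / 11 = 0.09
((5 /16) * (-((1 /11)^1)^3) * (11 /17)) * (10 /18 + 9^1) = -215 /148104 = -0.00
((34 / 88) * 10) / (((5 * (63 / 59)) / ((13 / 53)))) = 13039 / 73458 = 0.18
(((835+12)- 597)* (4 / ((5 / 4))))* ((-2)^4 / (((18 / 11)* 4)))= 17600 / 9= 1955.56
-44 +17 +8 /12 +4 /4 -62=-262 /3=-87.33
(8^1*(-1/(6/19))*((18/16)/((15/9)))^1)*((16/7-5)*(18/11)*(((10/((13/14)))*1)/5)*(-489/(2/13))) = -28597698/55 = -519958.15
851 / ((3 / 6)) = 1702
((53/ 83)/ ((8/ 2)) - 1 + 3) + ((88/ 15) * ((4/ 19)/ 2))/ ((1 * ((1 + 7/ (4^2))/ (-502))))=-464625889/ 2176260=-213.50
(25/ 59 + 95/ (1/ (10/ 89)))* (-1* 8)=-466200/ 5251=-88.78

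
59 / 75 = 0.79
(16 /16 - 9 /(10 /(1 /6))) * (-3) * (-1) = 51 /20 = 2.55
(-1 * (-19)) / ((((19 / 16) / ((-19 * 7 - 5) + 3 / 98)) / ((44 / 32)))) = -148731 / 49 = -3035.33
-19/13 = -1.46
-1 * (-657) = 657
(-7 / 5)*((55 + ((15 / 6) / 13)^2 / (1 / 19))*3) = -158151 / 676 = -233.95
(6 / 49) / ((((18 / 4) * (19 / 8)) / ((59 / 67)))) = 1888 / 187131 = 0.01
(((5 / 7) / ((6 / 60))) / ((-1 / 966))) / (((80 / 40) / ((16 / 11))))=-55200 / 11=-5018.18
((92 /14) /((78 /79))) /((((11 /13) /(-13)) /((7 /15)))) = -23621 /495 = -47.72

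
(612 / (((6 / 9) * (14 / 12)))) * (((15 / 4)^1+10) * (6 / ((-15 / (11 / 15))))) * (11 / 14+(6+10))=-2610333 / 49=-53272.10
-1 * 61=-61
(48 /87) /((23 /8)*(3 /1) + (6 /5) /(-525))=112000 /1750411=0.06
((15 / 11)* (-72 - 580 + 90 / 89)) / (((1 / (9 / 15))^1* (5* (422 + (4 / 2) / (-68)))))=-17729028 / 70228565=-0.25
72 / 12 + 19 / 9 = 73 / 9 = 8.11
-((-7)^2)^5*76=-21468118924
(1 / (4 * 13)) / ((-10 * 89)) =-1 / 46280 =-0.00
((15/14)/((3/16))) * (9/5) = 72/7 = 10.29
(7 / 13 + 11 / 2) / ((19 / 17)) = 2669 / 494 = 5.40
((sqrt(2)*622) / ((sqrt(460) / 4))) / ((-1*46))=-622*sqrt(230) / 2645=-3.57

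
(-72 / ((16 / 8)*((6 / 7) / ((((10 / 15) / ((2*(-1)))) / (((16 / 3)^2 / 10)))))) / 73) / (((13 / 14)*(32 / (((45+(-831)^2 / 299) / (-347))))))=-97022205 / 6301542208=-0.02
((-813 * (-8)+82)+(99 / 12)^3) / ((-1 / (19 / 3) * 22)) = -8691379 / 4224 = -2057.62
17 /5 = 3.40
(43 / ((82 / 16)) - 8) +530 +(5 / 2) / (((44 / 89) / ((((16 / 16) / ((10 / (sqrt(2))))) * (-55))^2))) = 548631 / 656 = 836.33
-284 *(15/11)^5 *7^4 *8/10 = -414244530000/161051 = -2572132.62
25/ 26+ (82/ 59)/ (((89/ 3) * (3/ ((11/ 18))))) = 1193201/ 1228734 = 0.97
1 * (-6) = -6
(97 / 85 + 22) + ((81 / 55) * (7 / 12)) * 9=23093 / 748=30.87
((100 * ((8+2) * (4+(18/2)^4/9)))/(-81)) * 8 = -5864000/81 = -72395.06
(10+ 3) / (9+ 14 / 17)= 221 / 167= 1.32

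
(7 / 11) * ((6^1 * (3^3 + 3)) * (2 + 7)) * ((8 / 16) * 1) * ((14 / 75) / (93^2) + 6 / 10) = 16347198 / 52855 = 309.28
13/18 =0.72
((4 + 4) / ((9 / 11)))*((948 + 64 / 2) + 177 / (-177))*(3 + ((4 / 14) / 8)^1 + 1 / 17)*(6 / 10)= 10575158 / 595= 17773.37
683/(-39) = -683/39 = -17.51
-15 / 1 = -15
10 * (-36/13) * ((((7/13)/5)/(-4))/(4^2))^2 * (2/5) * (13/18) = -49/2163200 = -0.00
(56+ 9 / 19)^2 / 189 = 1151329 / 68229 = 16.87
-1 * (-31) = 31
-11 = -11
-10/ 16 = -5/ 8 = -0.62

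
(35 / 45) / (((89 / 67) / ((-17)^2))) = 135541 / 801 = 169.21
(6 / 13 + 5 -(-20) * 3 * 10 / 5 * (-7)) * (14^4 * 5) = -2083875920 / 13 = -160298147.69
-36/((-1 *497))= 36/497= 0.07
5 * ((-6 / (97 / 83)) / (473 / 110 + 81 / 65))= -323700 / 69937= -4.63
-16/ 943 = -0.02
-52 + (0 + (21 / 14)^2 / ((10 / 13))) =-1963 / 40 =-49.08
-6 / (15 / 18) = -36 / 5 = -7.20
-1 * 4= -4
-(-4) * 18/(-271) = -72/271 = -0.27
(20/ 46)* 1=10/ 23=0.43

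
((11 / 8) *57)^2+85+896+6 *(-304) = 339177 / 64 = 5299.64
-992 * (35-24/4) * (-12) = 345216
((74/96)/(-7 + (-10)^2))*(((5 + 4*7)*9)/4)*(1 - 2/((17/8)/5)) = -76923/33728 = -2.28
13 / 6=2.17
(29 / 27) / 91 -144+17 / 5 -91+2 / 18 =-2843696 / 12285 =-231.48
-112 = -112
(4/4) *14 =14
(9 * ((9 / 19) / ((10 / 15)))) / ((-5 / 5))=-243 / 38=-6.39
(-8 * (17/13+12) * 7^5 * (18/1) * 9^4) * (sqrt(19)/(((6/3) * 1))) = -1373532175512 * sqrt(19)/13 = -460545226827.57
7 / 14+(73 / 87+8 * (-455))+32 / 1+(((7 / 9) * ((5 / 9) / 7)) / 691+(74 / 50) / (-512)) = -74933615084083 / 20776435200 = -3606.66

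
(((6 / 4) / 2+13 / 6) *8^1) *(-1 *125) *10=-87500 / 3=-29166.67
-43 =-43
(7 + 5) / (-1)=-12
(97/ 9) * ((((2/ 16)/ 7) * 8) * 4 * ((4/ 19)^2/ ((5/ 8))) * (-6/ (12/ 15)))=-24832/ 7581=-3.28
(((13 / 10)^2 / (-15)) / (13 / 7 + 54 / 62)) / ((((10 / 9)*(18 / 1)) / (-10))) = 0.02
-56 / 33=-1.70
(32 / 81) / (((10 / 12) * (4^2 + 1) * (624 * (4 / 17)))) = 1 / 5265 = 0.00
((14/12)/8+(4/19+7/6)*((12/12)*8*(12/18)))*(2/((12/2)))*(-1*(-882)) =1004255/456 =2202.31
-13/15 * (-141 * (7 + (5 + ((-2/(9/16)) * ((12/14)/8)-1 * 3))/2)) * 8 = 801632/105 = 7634.59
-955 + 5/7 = -954.29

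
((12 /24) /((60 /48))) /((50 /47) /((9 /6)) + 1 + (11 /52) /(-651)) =0.23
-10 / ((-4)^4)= -5 / 128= -0.04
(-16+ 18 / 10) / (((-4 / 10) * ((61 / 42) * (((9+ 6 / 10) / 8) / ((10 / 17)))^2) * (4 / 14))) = 2174375 / 105774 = 20.56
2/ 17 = 0.12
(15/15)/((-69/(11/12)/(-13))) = 143/828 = 0.17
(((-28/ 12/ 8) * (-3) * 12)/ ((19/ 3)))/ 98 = 9/ 532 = 0.02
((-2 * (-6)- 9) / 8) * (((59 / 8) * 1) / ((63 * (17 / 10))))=295 / 11424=0.03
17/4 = 4.25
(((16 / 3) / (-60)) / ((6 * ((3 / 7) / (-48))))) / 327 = 224 / 44145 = 0.01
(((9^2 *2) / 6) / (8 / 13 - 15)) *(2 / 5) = -702 / 935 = -0.75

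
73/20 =3.65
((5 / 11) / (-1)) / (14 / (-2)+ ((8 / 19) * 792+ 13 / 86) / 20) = -163400 / 3480213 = -0.05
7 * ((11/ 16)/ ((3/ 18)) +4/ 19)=4613/ 152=30.35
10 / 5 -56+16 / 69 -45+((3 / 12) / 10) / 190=-51793931 / 524400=-98.77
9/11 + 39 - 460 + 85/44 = -1673/4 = -418.25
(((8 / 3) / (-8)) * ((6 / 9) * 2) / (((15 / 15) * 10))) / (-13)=2 / 585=0.00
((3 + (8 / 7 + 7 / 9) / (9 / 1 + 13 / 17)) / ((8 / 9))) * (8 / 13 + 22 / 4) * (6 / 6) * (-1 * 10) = -26577645 / 120848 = -219.93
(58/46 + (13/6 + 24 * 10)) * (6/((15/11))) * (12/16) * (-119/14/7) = -897413/920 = -975.45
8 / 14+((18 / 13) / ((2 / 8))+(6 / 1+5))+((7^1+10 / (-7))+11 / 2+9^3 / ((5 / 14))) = 1883137 / 910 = 2069.38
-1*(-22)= 22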